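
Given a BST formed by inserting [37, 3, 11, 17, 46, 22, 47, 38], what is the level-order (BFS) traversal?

Tree insertion order: [37, 3, 11, 17, 46, 22, 47, 38]
Tree (level-order array): [37, 3, 46, None, 11, 38, 47, None, 17, None, None, None, None, None, 22]
BFS from the root, enqueuing left then right child of each popped node:
  queue [37] -> pop 37, enqueue [3, 46], visited so far: [37]
  queue [3, 46] -> pop 3, enqueue [11], visited so far: [37, 3]
  queue [46, 11] -> pop 46, enqueue [38, 47], visited so far: [37, 3, 46]
  queue [11, 38, 47] -> pop 11, enqueue [17], visited so far: [37, 3, 46, 11]
  queue [38, 47, 17] -> pop 38, enqueue [none], visited so far: [37, 3, 46, 11, 38]
  queue [47, 17] -> pop 47, enqueue [none], visited so far: [37, 3, 46, 11, 38, 47]
  queue [17] -> pop 17, enqueue [22], visited so far: [37, 3, 46, 11, 38, 47, 17]
  queue [22] -> pop 22, enqueue [none], visited so far: [37, 3, 46, 11, 38, 47, 17, 22]
Result: [37, 3, 46, 11, 38, 47, 17, 22]


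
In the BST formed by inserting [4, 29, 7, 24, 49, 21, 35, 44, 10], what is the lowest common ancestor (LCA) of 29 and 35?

Tree insertion order: [4, 29, 7, 24, 49, 21, 35, 44, 10]
Tree (level-order array): [4, None, 29, 7, 49, None, 24, 35, None, 21, None, None, 44, 10]
In a BST, the LCA of p=29, q=35 is the first node v on the
root-to-leaf path with p <= v <= q (go left if both < v, right if both > v).
Walk from root:
  at 4: both 29 and 35 > 4, go right
  at 29: 29 <= 29 <= 35, this is the LCA
LCA = 29


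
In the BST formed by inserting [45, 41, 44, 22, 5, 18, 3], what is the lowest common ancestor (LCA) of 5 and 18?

Tree insertion order: [45, 41, 44, 22, 5, 18, 3]
Tree (level-order array): [45, 41, None, 22, 44, 5, None, None, None, 3, 18]
In a BST, the LCA of p=5, q=18 is the first node v on the
root-to-leaf path with p <= v <= q (go left if both < v, right if both > v).
Walk from root:
  at 45: both 5 and 18 < 45, go left
  at 41: both 5 and 18 < 41, go left
  at 22: both 5 and 18 < 22, go left
  at 5: 5 <= 5 <= 18, this is the LCA
LCA = 5


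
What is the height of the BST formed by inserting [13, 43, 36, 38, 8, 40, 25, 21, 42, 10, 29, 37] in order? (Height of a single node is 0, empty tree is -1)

Insertion order: [13, 43, 36, 38, 8, 40, 25, 21, 42, 10, 29, 37]
Tree (level-order array): [13, 8, 43, None, 10, 36, None, None, None, 25, 38, 21, 29, 37, 40, None, None, None, None, None, None, None, 42]
Compute height bottom-up (empty subtree = -1):
  height(10) = 1 + max(-1, -1) = 0
  height(8) = 1 + max(-1, 0) = 1
  height(21) = 1 + max(-1, -1) = 0
  height(29) = 1 + max(-1, -1) = 0
  height(25) = 1 + max(0, 0) = 1
  height(37) = 1 + max(-1, -1) = 0
  height(42) = 1 + max(-1, -1) = 0
  height(40) = 1 + max(-1, 0) = 1
  height(38) = 1 + max(0, 1) = 2
  height(36) = 1 + max(1, 2) = 3
  height(43) = 1 + max(3, -1) = 4
  height(13) = 1 + max(1, 4) = 5
Height = 5


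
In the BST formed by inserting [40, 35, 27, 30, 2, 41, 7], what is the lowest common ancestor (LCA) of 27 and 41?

Tree insertion order: [40, 35, 27, 30, 2, 41, 7]
Tree (level-order array): [40, 35, 41, 27, None, None, None, 2, 30, None, 7]
In a BST, the LCA of p=27, q=41 is the first node v on the
root-to-leaf path with p <= v <= q (go left if both < v, right if both > v).
Walk from root:
  at 40: 27 <= 40 <= 41, this is the LCA
LCA = 40


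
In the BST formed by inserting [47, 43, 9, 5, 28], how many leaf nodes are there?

Tree built from: [47, 43, 9, 5, 28]
Tree (level-order array): [47, 43, None, 9, None, 5, 28]
Rule: A leaf has 0 children.
Per-node child counts:
  node 47: 1 child(ren)
  node 43: 1 child(ren)
  node 9: 2 child(ren)
  node 5: 0 child(ren)
  node 28: 0 child(ren)
Matching nodes: [5, 28]
Count of leaf nodes: 2


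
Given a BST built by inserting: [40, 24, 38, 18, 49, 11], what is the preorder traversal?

Tree insertion order: [40, 24, 38, 18, 49, 11]
Tree (level-order array): [40, 24, 49, 18, 38, None, None, 11]
Preorder traversal: [40, 24, 18, 11, 38, 49]


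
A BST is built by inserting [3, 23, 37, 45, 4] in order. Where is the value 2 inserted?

Starting tree (level order): [3, None, 23, 4, 37, None, None, None, 45]
Insertion path: 3
Result: insert 2 as left child of 3
Final tree (level order): [3, 2, 23, None, None, 4, 37, None, None, None, 45]


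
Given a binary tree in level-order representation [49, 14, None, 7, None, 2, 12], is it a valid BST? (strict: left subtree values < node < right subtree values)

Level-order array: [49, 14, None, 7, None, 2, 12]
Validate using subtree bounds (lo, hi): at each node, require lo < value < hi,
then recurse left with hi=value and right with lo=value.
Preorder trace (stopping at first violation):
  at node 49 with bounds (-inf, +inf): OK
  at node 14 with bounds (-inf, 49): OK
  at node 7 with bounds (-inf, 14): OK
  at node 2 with bounds (-inf, 7): OK
  at node 12 with bounds (7, 14): OK
No violation found at any node.
Result: Valid BST


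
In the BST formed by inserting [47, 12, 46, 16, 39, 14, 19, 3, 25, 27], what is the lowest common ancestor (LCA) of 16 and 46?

Tree insertion order: [47, 12, 46, 16, 39, 14, 19, 3, 25, 27]
Tree (level-order array): [47, 12, None, 3, 46, None, None, 16, None, 14, 39, None, None, 19, None, None, 25, None, 27]
In a BST, the LCA of p=16, q=46 is the first node v on the
root-to-leaf path with p <= v <= q (go left if both < v, right if both > v).
Walk from root:
  at 47: both 16 and 46 < 47, go left
  at 12: both 16 and 46 > 12, go right
  at 46: 16 <= 46 <= 46, this is the LCA
LCA = 46


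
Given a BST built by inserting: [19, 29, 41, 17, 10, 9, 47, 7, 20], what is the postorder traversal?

Tree insertion order: [19, 29, 41, 17, 10, 9, 47, 7, 20]
Tree (level-order array): [19, 17, 29, 10, None, 20, 41, 9, None, None, None, None, 47, 7]
Postorder traversal: [7, 9, 10, 17, 20, 47, 41, 29, 19]


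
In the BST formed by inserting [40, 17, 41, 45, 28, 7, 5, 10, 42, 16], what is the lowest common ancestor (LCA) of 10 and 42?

Tree insertion order: [40, 17, 41, 45, 28, 7, 5, 10, 42, 16]
Tree (level-order array): [40, 17, 41, 7, 28, None, 45, 5, 10, None, None, 42, None, None, None, None, 16]
In a BST, the LCA of p=10, q=42 is the first node v on the
root-to-leaf path with p <= v <= q (go left if both < v, right if both > v).
Walk from root:
  at 40: 10 <= 40 <= 42, this is the LCA
LCA = 40


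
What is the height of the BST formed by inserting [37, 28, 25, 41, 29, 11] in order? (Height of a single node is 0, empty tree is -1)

Insertion order: [37, 28, 25, 41, 29, 11]
Tree (level-order array): [37, 28, 41, 25, 29, None, None, 11]
Compute height bottom-up (empty subtree = -1):
  height(11) = 1 + max(-1, -1) = 0
  height(25) = 1 + max(0, -1) = 1
  height(29) = 1 + max(-1, -1) = 0
  height(28) = 1 + max(1, 0) = 2
  height(41) = 1 + max(-1, -1) = 0
  height(37) = 1 + max(2, 0) = 3
Height = 3


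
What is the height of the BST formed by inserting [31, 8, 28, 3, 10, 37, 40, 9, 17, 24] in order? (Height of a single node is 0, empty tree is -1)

Insertion order: [31, 8, 28, 3, 10, 37, 40, 9, 17, 24]
Tree (level-order array): [31, 8, 37, 3, 28, None, 40, None, None, 10, None, None, None, 9, 17, None, None, None, 24]
Compute height bottom-up (empty subtree = -1):
  height(3) = 1 + max(-1, -1) = 0
  height(9) = 1 + max(-1, -1) = 0
  height(24) = 1 + max(-1, -1) = 0
  height(17) = 1 + max(-1, 0) = 1
  height(10) = 1 + max(0, 1) = 2
  height(28) = 1 + max(2, -1) = 3
  height(8) = 1 + max(0, 3) = 4
  height(40) = 1 + max(-1, -1) = 0
  height(37) = 1 + max(-1, 0) = 1
  height(31) = 1 + max(4, 1) = 5
Height = 5


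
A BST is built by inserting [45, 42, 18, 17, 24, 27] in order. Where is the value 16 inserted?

Starting tree (level order): [45, 42, None, 18, None, 17, 24, None, None, None, 27]
Insertion path: 45 -> 42 -> 18 -> 17
Result: insert 16 as left child of 17
Final tree (level order): [45, 42, None, 18, None, 17, 24, 16, None, None, 27]


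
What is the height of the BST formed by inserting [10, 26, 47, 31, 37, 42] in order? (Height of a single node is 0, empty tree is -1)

Insertion order: [10, 26, 47, 31, 37, 42]
Tree (level-order array): [10, None, 26, None, 47, 31, None, None, 37, None, 42]
Compute height bottom-up (empty subtree = -1):
  height(42) = 1 + max(-1, -1) = 0
  height(37) = 1 + max(-1, 0) = 1
  height(31) = 1 + max(-1, 1) = 2
  height(47) = 1 + max(2, -1) = 3
  height(26) = 1 + max(-1, 3) = 4
  height(10) = 1 + max(-1, 4) = 5
Height = 5


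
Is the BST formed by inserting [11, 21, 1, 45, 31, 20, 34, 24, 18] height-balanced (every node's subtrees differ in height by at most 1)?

Tree (level-order array): [11, 1, 21, None, None, 20, 45, 18, None, 31, None, None, None, 24, 34]
Definition: a tree is height-balanced if, at every node, |h(left) - h(right)| <= 1 (empty subtree has height -1).
Bottom-up per-node check:
  node 1: h_left=-1, h_right=-1, diff=0 [OK], height=0
  node 18: h_left=-1, h_right=-1, diff=0 [OK], height=0
  node 20: h_left=0, h_right=-1, diff=1 [OK], height=1
  node 24: h_left=-1, h_right=-1, diff=0 [OK], height=0
  node 34: h_left=-1, h_right=-1, diff=0 [OK], height=0
  node 31: h_left=0, h_right=0, diff=0 [OK], height=1
  node 45: h_left=1, h_right=-1, diff=2 [FAIL (|1--1|=2 > 1)], height=2
  node 21: h_left=1, h_right=2, diff=1 [OK], height=3
  node 11: h_left=0, h_right=3, diff=3 [FAIL (|0-3|=3 > 1)], height=4
Node 45 violates the condition: |1 - -1| = 2 > 1.
Result: Not balanced


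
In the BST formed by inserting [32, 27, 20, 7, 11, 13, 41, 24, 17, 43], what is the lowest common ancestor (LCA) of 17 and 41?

Tree insertion order: [32, 27, 20, 7, 11, 13, 41, 24, 17, 43]
Tree (level-order array): [32, 27, 41, 20, None, None, 43, 7, 24, None, None, None, 11, None, None, None, 13, None, 17]
In a BST, the LCA of p=17, q=41 is the first node v on the
root-to-leaf path with p <= v <= q (go left if both < v, right if both > v).
Walk from root:
  at 32: 17 <= 32 <= 41, this is the LCA
LCA = 32


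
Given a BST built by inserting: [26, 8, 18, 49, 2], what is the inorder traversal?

Tree insertion order: [26, 8, 18, 49, 2]
Tree (level-order array): [26, 8, 49, 2, 18]
Inorder traversal: [2, 8, 18, 26, 49]


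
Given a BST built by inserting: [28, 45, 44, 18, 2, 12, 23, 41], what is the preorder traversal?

Tree insertion order: [28, 45, 44, 18, 2, 12, 23, 41]
Tree (level-order array): [28, 18, 45, 2, 23, 44, None, None, 12, None, None, 41]
Preorder traversal: [28, 18, 2, 12, 23, 45, 44, 41]


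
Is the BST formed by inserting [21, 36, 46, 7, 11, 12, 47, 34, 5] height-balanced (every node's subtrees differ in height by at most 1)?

Tree (level-order array): [21, 7, 36, 5, 11, 34, 46, None, None, None, 12, None, None, None, 47]
Definition: a tree is height-balanced if, at every node, |h(left) - h(right)| <= 1 (empty subtree has height -1).
Bottom-up per-node check:
  node 5: h_left=-1, h_right=-1, diff=0 [OK], height=0
  node 12: h_left=-1, h_right=-1, diff=0 [OK], height=0
  node 11: h_left=-1, h_right=0, diff=1 [OK], height=1
  node 7: h_left=0, h_right=1, diff=1 [OK], height=2
  node 34: h_left=-1, h_right=-1, diff=0 [OK], height=0
  node 47: h_left=-1, h_right=-1, diff=0 [OK], height=0
  node 46: h_left=-1, h_right=0, diff=1 [OK], height=1
  node 36: h_left=0, h_right=1, diff=1 [OK], height=2
  node 21: h_left=2, h_right=2, diff=0 [OK], height=3
All nodes satisfy the balance condition.
Result: Balanced


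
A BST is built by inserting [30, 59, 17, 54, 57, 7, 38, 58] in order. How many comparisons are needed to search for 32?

Search path for 32: 30 -> 59 -> 54 -> 38
Found: False
Comparisons: 4


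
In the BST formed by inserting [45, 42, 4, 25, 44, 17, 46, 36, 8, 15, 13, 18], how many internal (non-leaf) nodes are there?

Tree built from: [45, 42, 4, 25, 44, 17, 46, 36, 8, 15, 13, 18]
Tree (level-order array): [45, 42, 46, 4, 44, None, None, None, 25, None, None, 17, 36, 8, 18, None, None, None, 15, None, None, 13]
Rule: An internal node has at least one child.
Per-node child counts:
  node 45: 2 child(ren)
  node 42: 2 child(ren)
  node 4: 1 child(ren)
  node 25: 2 child(ren)
  node 17: 2 child(ren)
  node 8: 1 child(ren)
  node 15: 1 child(ren)
  node 13: 0 child(ren)
  node 18: 0 child(ren)
  node 36: 0 child(ren)
  node 44: 0 child(ren)
  node 46: 0 child(ren)
Matching nodes: [45, 42, 4, 25, 17, 8, 15]
Count of internal (non-leaf) nodes: 7


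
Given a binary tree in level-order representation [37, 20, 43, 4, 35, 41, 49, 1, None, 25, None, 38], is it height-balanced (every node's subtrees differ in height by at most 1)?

Tree (level-order array): [37, 20, 43, 4, 35, 41, 49, 1, None, 25, None, 38]
Definition: a tree is height-balanced if, at every node, |h(left) - h(right)| <= 1 (empty subtree has height -1).
Bottom-up per-node check:
  node 1: h_left=-1, h_right=-1, diff=0 [OK], height=0
  node 4: h_left=0, h_right=-1, diff=1 [OK], height=1
  node 25: h_left=-1, h_right=-1, diff=0 [OK], height=0
  node 35: h_left=0, h_right=-1, diff=1 [OK], height=1
  node 20: h_left=1, h_right=1, diff=0 [OK], height=2
  node 38: h_left=-1, h_right=-1, diff=0 [OK], height=0
  node 41: h_left=0, h_right=-1, diff=1 [OK], height=1
  node 49: h_left=-1, h_right=-1, diff=0 [OK], height=0
  node 43: h_left=1, h_right=0, diff=1 [OK], height=2
  node 37: h_left=2, h_right=2, diff=0 [OK], height=3
All nodes satisfy the balance condition.
Result: Balanced


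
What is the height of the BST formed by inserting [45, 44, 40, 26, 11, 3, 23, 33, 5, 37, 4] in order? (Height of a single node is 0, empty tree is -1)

Insertion order: [45, 44, 40, 26, 11, 3, 23, 33, 5, 37, 4]
Tree (level-order array): [45, 44, None, 40, None, 26, None, 11, 33, 3, 23, None, 37, None, 5, None, None, None, None, 4]
Compute height bottom-up (empty subtree = -1):
  height(4) = 1 + max(-1, -1) = 0
  height(5) = 1 + max(0, -1) = 1
  height(3) = 1 + max(-1, 1) = 2
  height(23) = 1 + max(-1, -1) = 0
  height(11) = 1 + max(2, 0) = 3
  height(37) = 1 + max(-1, -1) = 0
  height(33) = 1 + max(-1, 0) = 1
  height(26) = 1 + max(3, 1) = 4
  height(40) = 1 + max(4, -1) = 5
  height(44) = 1 + max(5, -1) = 6
  height(45) = 1 + max(6, -1) = 7
Height = 7


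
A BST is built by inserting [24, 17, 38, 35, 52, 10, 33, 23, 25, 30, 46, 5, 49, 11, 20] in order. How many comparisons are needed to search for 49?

Search path for 49: 24 -> 38 -> 52 -> 46 -> 49
Found: True
Comparisons: 5


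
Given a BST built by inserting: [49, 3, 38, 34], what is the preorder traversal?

Tree insertion order: [49, 3, 38, 34]
Tree (level-order array): [49, 3, None, None, 38, 34]
Preorder traversal: [49, 3, 38, 34]


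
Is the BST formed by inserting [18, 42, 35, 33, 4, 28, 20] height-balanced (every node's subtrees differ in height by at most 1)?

Tree (level-order array): [18, 4, 42, None, None, 35, None, 33, None, 28, None, 20]
Definition: a tree is height-balanced if, at every node, |h(left) - h(right)| <= 1 (empty subtree has height -1).
Bottom-up per-node check:
  node 4: h_left=-1, h_right=-1, diff=0 [OK], height=0
  node 20: h_left=-1, h_right=-1, diff=0 [OK], height=0
  node 28: h_left=0, h_right=-1, diff=1 [OK], height=1
  node 33: h_left=1, h_right=-1, diff=2 [FAIL (|1--1|=2 > 1)], height=2
  node 35: h_left=2, h_right=-1, diff=3 [FAIL (|2--1|=3 > 1)], height=3
  node 42: h_left=3, h_right=-1, diff=4 [FAIL (|3--1|=4 > 1)], height=4
  node 18: h_left=0, h_right=4, diff=4 [FAIL (|0-4|=4 > 1)], height=5
Node 33 violates the condition: |1 - -1| = 2 > 1.
Result: Not balanced


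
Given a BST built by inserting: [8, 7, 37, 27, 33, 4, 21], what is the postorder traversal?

Tree insertion order: [8, 7, 37, 27, 33, 4, 21]
Tree (level-order array): [8, 7, 37, 4, None, 27, None, None, None, 21, 33]
Postorder traversal: [4, 7, 21, 33, 27, 37, 8]


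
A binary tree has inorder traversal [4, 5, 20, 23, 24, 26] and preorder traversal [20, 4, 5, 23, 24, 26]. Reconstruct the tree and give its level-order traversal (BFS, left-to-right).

Inorder:  [4, 5, 20, 23, 24, 26]
Preorder: [20, 4, 5, 23, 24, 26]
Algorithm: preorder visits root first, so consume preorder in order;
for each root, split the current inorder slice at that value into
left-subtree inorder and right-subtree inorder, then recurse.
Recursive splits:
  root=20; inorder splits into left=[4, 5], right=[23, 24, 26]
  root=4; inorder splits into left=[], right=[5]
  root=5; inorder splits into left=[], right=[]
  root=23; inorder splits into left=[], right=[24, 26]
  root=24; inorder splits into left=[], right=[26]
  root=26; inorder splits into left=[], right=[]
Reconstructed level-order: [20, 4, 23, 5, 24, 26]


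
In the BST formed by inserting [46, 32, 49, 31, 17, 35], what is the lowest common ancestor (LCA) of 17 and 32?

Tree insertion order: [46, 32, 49, 31, 17, 35]
Tree (level-order array): [46, 32, 49, 31, 35, None, None, 17]
In a BST, the LCA of p=17, q=32 is the first node v on the
root-to-leaf path with p <= v <= q (go left if both < v, right if both > v).
Walk from root:
  at 46: both 17 and 32 < 46, go left
  at 32: 17 <= 32 <= 32, this is the LCA
LCA = 32


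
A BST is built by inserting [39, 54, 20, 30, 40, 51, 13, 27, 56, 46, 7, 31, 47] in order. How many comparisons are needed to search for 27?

Search path for 27: 39 -> 20 -> 30 -> 27
Found: True
Comparisons: 4


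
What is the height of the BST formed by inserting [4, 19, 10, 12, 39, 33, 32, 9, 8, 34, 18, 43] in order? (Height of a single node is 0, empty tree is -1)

Insertion order: [4, 19, 10, 12, 39, 33, 32, 9, 8, 34, 18, 43]
Tree (level-order array): [4, None, 19, 10, 39, 9, 12, 33, 43, 8, None, None, 18, 32, 34]
Compute height bottom-up (empty subtree = -1):
  height(8) = 1 + max(-1, -1) = 0
  height(9) = 1 + max(0, -1) = 1
  height(18) = 1 + max(-1, -1) = 0
  height(12) = 1 + max(-1, 0) = 1
  height(10) = 1 + max(1, 1) = 2
  height(32) = 1 + max(-1, -1) = 0
  height(34) = 1 + max(-1, -1) = 0
  height(33) = 1 + max(0, 0) = 1
  height(43) = 1 + max(-1, -1) = 0
  height(39) = 1 + max(1, 0) = 2
  height(19) = 1 + max(2, 2) = 3
  height(4) = 1 + max(-1, 3) = 4
Height = 4


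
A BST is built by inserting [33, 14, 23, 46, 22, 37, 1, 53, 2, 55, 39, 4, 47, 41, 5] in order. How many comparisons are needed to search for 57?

Search path for 57: 33 -> 46 -> 53 -> 55
Found: False
Comparisons: 4


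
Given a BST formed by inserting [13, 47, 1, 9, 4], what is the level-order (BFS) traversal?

Tree insertion order: [13, 47, 1, 9, 4]
Tree (level-order array): [13, 1, 47, None, 9, None, None, 4]
BFS from the root, enqueuing left then right child of each popped node:
  queue [13] -> pop 13, enqueue [1, 47], visited so far: [13]
  queue [1, 47] -> pop 1, enqueue [9], visited so far: [13, 1]
  queue [47, 9] -> pop 47, enqueue [none], visited so far: [13, 1, 47]
  queue [9] -> pop 9, enqueue [4], visited so far: [13, 1, 47, 9]
  queue [4] -> pop 4, enqueue [none], visited so far: [13, 1, 47, 9, 4]
Result: [13, 1, 47, 9, 4]


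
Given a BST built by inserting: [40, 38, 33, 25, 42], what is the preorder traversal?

Tree insertion order: [40, 38, 33, 25, 42]
Tree (level-order array): [40, 38, 42, 33, None, None, None, 25]
Preorder traversal: [40, 38, 33, 25, 42]


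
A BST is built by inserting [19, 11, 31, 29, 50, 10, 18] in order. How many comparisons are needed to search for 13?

Search path for 13: 19 -> 11 -> 18
Found: False
Comparisons: 3


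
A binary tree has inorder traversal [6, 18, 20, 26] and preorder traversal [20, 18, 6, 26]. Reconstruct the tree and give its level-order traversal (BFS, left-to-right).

Inorder:  [6, 18, 20, 26]
Preorder: [20, 18, 6, 26]
Algorithm: preorder visits root first, so consume preorder in order;
for each root, split the current inorder slice at that value into
left-subtree inorder and right-subtree inorder, then recurse.
Recursive splits:
  root=20; inorder splits into left=[6, 18], right=[26]
  root=18; inorder splits into left=[6], right=[]
  root=6; inorder splits into left=[], right=[]
  root=26; inorder splits into left=[], right=[]
Reconstructed level-order: [20, 18, 26, 6]


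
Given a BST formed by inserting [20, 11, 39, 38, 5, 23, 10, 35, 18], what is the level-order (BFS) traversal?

Tree insertion order: [20, 11, 39, 38, 5, 23, 10, 35, 18]
Tree (level-order array): [20, 11, 39, 5, 18, 38, None, None, 10, None, None, 23, None, None, None, None, 35]
BFS from the root, enqueuing left then right child of each popped node:
  queue [20] -> pop 20, enqueue [11, 39], visited so far: [20]
  queue [11, 39] -> pop 11, enqueue [5, 18], visited so far: [20, 11]
  queue [39, 5, 18] -> pop 39, enqueue [38], visited so far: [20, 11, 39]
  queue [5, 18, 38] -> pop 5, enqueue [10], visited so far: [20, 11, 39, 5]
  queue [18, 38, 10] -> pop 18, enqueue [none], visited so far: [20, 11, 39, 5, 18]
  queue [38, 10] -> pop 38, enqueue [23], visited so far: [20, 11, 39, 5, 18, 38]
  queue [10, 23] -> pop 10, enqueue [none], visited so far: [20, 11, 39, 5, 18, 38, 10]
  queue [23] -> pop 23, enqueue [35], visited so far: [20, 11, 39, 5, 18, 38, 10, 23]
  queue [35] -> pop 35, enqueue [none], visited so far: [20, 11, 39, 5, 18, 38, 10, 23, 35]
Result: [20, 11, 39, 5, 18, 38, 10, 23, 35]


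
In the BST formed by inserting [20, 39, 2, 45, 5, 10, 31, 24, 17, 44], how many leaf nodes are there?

Tree built from: [20, 39, 2, 45, 5, 10, 31, 24, 17, 44]
Tree (level-order array): [20, 2, 39, None, 5, 31, 45, None, 10, 24, None, 44, None, None, 17]
Rule: A leaf has 0 children.
Per-node child counts:
  node 20: 2 child(ren)
  node 2: 1 child(ren)
  node 5: 1 child(ren)
  node 10: 1 child(ren)
  node 17: 0 child(ren)
  node 39: 2 child(ren)
  node 31: 1 child(ren)
  node 24: 0 child(ren)
  node 45: 1 child(ren)
  node 44: 0 child(ren)
Matching nodes: [17, 24, 44]
Count of leaf nodes: 3


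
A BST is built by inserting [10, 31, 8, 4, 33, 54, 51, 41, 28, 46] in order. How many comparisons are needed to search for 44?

Search path for 44: 10 -> 31 -> 33 -> 54 -> 51 -> 41 -> 46
Found: False
Comparisons: 7


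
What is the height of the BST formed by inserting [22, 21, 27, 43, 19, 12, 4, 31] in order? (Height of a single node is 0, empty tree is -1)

Insertion order: [22, 21, 27, 43, 19, 12, 4, 31]
Tree (level-order array): [22, 21, 27, 19, None, None, 43, 12, None, 31, None, 4]
Compute height bottom-up (empty subtree = -1):
  height(4) = 1 + max(-1, -1) = 0
  height(12) = 1 + max(0, -1) = 1
  height(19) = 1 + max(1, -1) = 2
  height(21) = 1 + max(2, -1) = 3
  height(31) = 1 + max(-1, -1) = 0
  height(43) = 1 + max(0, -1) = 1
  height(27) = 1 + max(-1, 1) = 2
  height(22) = 1 + max(3, 2) = 4
Height = 4


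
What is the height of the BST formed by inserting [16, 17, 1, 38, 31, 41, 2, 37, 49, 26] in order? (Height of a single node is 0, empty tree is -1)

Insertion order: [16, 17, 1, 38, 31, 41, 2, 37, 49, 26]
Tree (level-order array): [16, 1, 17, None, 2, None, 38, None, None, 31, 41, 26, 37, None, 49]
Compute height bottom-up (empty subtree = -1):
  height(2) = 1 + max(-1, -1) = 0
  height(1) = 1 + max(-1, 0) = 1
  height(26) = 1 + max(-1, -1) = 0
  height(37) = 1 + max(-1, -1) = 0
  height(31) = 1 + max(0, 0) = 1
  height(49) = 1 + max(-1, -1) = 0
  height(41) = 1 + max(-1, 0) = 1
  height(38) = 1 + max(1, 1) = 2
  height(17) = 1 + max(-1, 2) = 3
  height(16) = 1 + max(1, 3) = 4
Height = 4


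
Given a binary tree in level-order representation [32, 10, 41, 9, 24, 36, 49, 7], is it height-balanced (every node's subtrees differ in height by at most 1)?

Tree (level-order array): [32, 10, 41, 9, 24, 36, 49, 7]
Definition: a tree is height-balanced if, at every node, |h(left) - h(right)| <= 1 (empty subtree has height -1).
Bottom-up per-node check:
  node 7: h_left=-1, h_right=-1, diff=0 [OK], height=0
  node 9: h_left=0, h_right=-1, diff=1 [OK], height=1
  node 24: h_left=-1, h_right=-1, diff=0 [OK], height=0
  node 10: h_left=1, h_right=0, diff=1 [OK], height=2
  node 36: h_left=-1, h_right=-1, diff=0 [OK], height=0
  node 49: h_left=-1, h_right=-1, diff=0 [OK], height=0
  node 41: h_left=0, h_right=0, diff=0 [OK], height=1
  node 32: h_left=2, h_right=1, diff=1 [OK], height=3
All nodes satisfy the balance condition.
Result: Balanced


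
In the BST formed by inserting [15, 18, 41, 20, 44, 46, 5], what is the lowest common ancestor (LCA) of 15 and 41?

Tree insertion order: [15, 18, 41, 20, 44, 46, 5]
Tree (level-order array): [15, 5, 18, None, None, None, 41, 20, 44, None, None, None, 46]
In a BST, the LCA of p=15, q=41 is the first node v on the
root-to-leaf path with p <= v <= q (go left if both < v, right if both > v).
Walk from root:
  at 15: 15 <= 15 <= 41, this is the LCA
LCA = 15


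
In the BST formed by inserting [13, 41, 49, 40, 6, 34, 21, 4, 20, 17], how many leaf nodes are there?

Tree built from: [13, 41, 49, 40, 6, 34, 21, 4, 20, 17]
Tree (level-order array): [13, 6, 41, 4, None, 40, 49, None, None, 34, None, None, None, 21, None, 20, None, 17]
Rule: A leaf has 0 children.
Per-node child counts:
  node 13: 2 child(ren)
  node 6: 1 child(ren)
  node 4: 0 child(ren)
  node 41: 2 child(ren)
  node 40: 1 child(ren)
  node 34: 1 child(ren)
  node 21: 1 child(ren)
  node 20: 1 child(ren)
  node 17: 0 child(ren)
  node 49: 0 child(ren)
Matching nodes: [4, 17, 49]
Count of leaf nodes: 3


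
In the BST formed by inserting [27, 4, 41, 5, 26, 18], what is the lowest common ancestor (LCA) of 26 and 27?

Tree insertion order: [27, 4, 41, 5, 26, 18]
Tree (level-order array): [27, 4, 41, None, 5, None, None, None, 26, 18]
In a BST, the LCA of p=26, q=27 is the first node v on the
root-to-leaf path with p <= v <= q (go left if both < v, right if both > v).
Walk from root:
  at 27: 26 <= 27 <= 27, this is the LCA
LCA = 27


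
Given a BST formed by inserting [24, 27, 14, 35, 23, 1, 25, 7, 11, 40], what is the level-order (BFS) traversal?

Tree insertion order: [24, 27, 14, 35, 23, 1, 25, 7, 11, 40]
Tree (level-order array): [24, 14, 27, 1, 23, 25, 35, None, 7, None, None, None, None, None, 40, None, 11]
BFS from the root, enqueuing left then right child of each popped node:
  queue [24] -> pop 24, enqueue [14, 27], visited so far: [24]
  queue [14, 27] -> pop 14, enqueue [1, 23], visited so far: [24, 14]
  queue [27, 1, 23] -> pop 27, enqueue [25, 35], visited so far: [24, 14, 27]
  queue [1, 23, 25, 35] -> pop 1, enqueue [7], visited so far: [24, 14, 27, 1]
  queue [23, 25, 35, 7] -> pop 23, enqueue [none], visited so far: [24, 14, 27, 1, 23]
  queue [25, 35, 7] -> pop 25, enqueue [none], visited so far: [24, 14, 27, 1, 23, 25]
  queue [35, 7] -> pop 35, enqueue [40], visited so far: [24, 14, 27, 1, 23, 25, 35]
  queue [7, 40] -> pop 7, enqueue [11], visited so far: [24, 14, 27, 1, 23, 25, 35, 7]
  queue [40, 11] -> pop 40, enqueue [none], visited so far: [24, 14, 27, 1, 23, 25, 35, 7, 40]
  queue [11] -> pop 11, enqueue [none], visited so far: [24, 14, 27, 1, 23, 25, 35, 7, 40, 11]
Result: [24, 14, 27, 1, 23, 25, 35, 7, 40, 11]


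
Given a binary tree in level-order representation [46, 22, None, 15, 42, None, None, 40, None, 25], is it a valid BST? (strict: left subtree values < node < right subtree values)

Level-order array: [46, 22, None, 15, 42, None, None, 40, None, 25]
Validate using subtree bounds (lo, hi): at each node, require lo < value < hi,
then recurse left with hi=value and right with lo=value.
Preorder trace (stopping at first violation):
  at node 46 with bounds (-inf, +inf): OK
  at node 22 with bounds (-inf, 46): OK
  at node 15 with bounds (-inf, 22): OK
  at node 42 with bounds (22, 46): OK
  at node 40 with bounds (22, 42): OK
  at node 25 with bounds (22, 40): OK
No violation found at any node.
Result: Valid BST


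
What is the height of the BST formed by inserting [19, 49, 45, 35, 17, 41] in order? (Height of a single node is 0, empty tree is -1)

Insertion order: [19, 49, 45, 35, 17, 41]
Tree (level-order array): [19, 17, 49, None, None, 45, None, 35, None, None, 41]
Compute height bottom-up (empty subtree = -1):
  height(17) = 1 + max(-1, -1) = 0
  height(41) = 1 + max(-1, -1) = 0
  height(35) = 1 + max(-1, 0) = 1
  height(45) = 1 + max(1, -1) = 2
  height(49) = 1 + max(2, -1) = 3
  height(19) = 1 + max(0, 3) = 4
Height = 4


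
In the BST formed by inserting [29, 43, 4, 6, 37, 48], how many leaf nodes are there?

Tree built from: [29, 43, 4, 6, 37, 48]
Tree (level-order array): [29, 4, 43, None, 6, 37, 48]
Rule: A leaf has 0 children.
Per-node child counts:
  node 29: 2 child(ren)
  node 4: 1 child(ren)
  node 6: 0 child(ren)
  node 43: 2 child(ren)
  node 37: 0 child(ren)
  node 48: 0 child(ren)
Matching nodes: [6, 37, 48]
Count of leaf nodes: 3


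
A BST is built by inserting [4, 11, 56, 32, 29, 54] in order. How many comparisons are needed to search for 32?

Search path for 32: 4 -> 11 -> 56 -> 32
Found: True
Comparisons: 4


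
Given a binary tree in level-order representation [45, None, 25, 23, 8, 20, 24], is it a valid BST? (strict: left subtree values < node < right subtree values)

Level-order array: [45, None, 25, 23, 8, 20, 24]
Validate using subtree bounds (lo, hi): at each node, require lo < value < hi,
then recurse left with hi=value and right with lo=value.
Preorder trace (stopping at first violation):
  at node 45 with bounds (-inf, +inf): OK
  at node 25 with bounds (45, +inf): VIOLATION
Node 25 violates its bound: not (45 < 25 < +inf).
Result: Not a valid BST


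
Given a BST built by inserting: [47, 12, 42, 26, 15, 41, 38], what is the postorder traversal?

Tree insertion order: [47, 12, 42, 26, 15, 41, 38]
Tree (level-order array): [47, 12, None, None, 42, 26, None, 15, 41, None, None, 38]
Postorder traversal: [15, 38, 41, 26, 42, 12, 47]


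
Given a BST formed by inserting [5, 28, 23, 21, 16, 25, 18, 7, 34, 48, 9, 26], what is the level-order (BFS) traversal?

Tree insertion order: [5, 28, 23, 21, 16, 25, 18, 7, 34, 48, 9, 26]
Tree (level-order array): [5, None, 28, 23, 34, 21, 25, None, 48, 16, None, None, 26, None, None, 7, 18, None, None, None, 9]
BFS from the root, enqueuing left then right child of each popped node:
  queue [5] -> pop 5, enqueue [28], visited so far: [5]
  queue [28] -> pop 28, enqueue [23, 34], visited so far: [5, 28]
  queue [23, 34] -> pop 23, enqueue [21, 25], visited so far: [5, 28, 23]
  queue [34, 21, 25] -> pop 34, enqueue [48], visited so far: [5, 28, 23, 34]
  queue [21, 25, 48] -> pop 21, enqueue [16], visited so far: [5, 28, 23, 34, 21]
  queue [25, 48, 16] -> pop 25, enqueue [26], visited so far: [5, 28, 23, 34, 21, 25]
  queue [48, 16, 26] -> pop 48, enqueue [none], visited so far: [5, 28, 23, 34, 21, 25, 48]
  queue [16, 26] -> pop 16, enqueue [7, 18], visited so far: [5, 28, 23, 34, 21, 25, 48, 16]
  queue [26, 7, 18] -> pop 26, enqueue [none], visited so far: [5, 28, 23, 34, 21, 25, 48, 16, 26]
  queue [7, 18] -> pop 7, enqueue [9], visited so far: [5, 28, 23, 34, 21, 25, 48, 16, 26, 7]
  queue [18, 9] -> pop 18, enqueue [none], visited so far: [5, 28, 23, 34, 21, 25, 48, 16, 26, 7, 18]
  queue [9] -> pop 9, enqueue [none], visited so far: [5, 28, 23, 34, 21, 25, 48, 16, 26, 7, 18, 9]
Result: [5, 28, 23, 34, 21, 25, 48, 16, 26, 7, 18, 9]


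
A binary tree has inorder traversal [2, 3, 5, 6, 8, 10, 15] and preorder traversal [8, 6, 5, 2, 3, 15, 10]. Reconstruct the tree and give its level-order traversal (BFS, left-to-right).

Inorder:  [2, 3, 5, 6, 8, 10, 15]
Preorder: [8, 6, 5, 2, 3, 15, 10]
Algorithm: preorder visits root first, so consume preorder in order;
for each root, split the current inorder slice at that value into
left-subtree inorder and right-subtree inorder, then recurse.
Recursive splits:
  root=8; inorder splits into left=[2, 3, 5, 6], right=[10, 15]
  root=6; inorder splits into left=[2, 3, 5], right=[]
  root=5; inorder splits into left=[2, 3], right=[]
  root=2; inorder splits into left=[], right=[3]
  root=3; inorder splits into left=[], right=[]
  root=15; inorder splits into left=[10], right=[]
  root=10; inorder splits into left=[], right=[]
Reconstructed level-order: [8, 6, 15, 5, 10, 2, 3]


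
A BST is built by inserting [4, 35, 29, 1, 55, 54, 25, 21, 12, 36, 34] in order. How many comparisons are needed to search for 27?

Search path for 27: 4 -> 35 -> 29 -> 25
Found: False
Comparisons: 4


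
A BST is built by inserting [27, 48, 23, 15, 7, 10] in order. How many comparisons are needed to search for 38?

Search path for 38: 27 -> 48
Found: False
Comparisons: 2


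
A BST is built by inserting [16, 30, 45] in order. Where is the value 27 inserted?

Starting tree (level order): [16, None, 30, None, 45]
Insertion path: 16 -> 30
Result: insert 27 as left child of 30
Final tree (level order): [16, None, 30, 27, 45]


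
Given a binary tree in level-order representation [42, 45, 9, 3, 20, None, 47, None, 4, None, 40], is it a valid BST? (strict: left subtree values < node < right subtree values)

Level-order array: [42, 45, 9, 3, 20, None, 47, None, 4, None, 40]
Validate using subtree bounds (lo, hi): at each node, require lo < value < hi,
then recurse left with hi=value and right with lo=value.
Preorder trace (stopping at first violation):
  at node 42 with bounds (-inf, +inf): OK
  at node 45 with bounds (-inf, 42): VIOLATION
Node 45 violates its bound: not (-inf < 45 < 42).
Result: Not a valid BST


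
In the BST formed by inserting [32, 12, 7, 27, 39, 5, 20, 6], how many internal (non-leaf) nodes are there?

Tree built from: [32, 12, 7, 27, 39, 5, 20, 6]
Tree (level-order array): [32, 12, 39, 7, 27, None, None, 5, None, 20, None, None, 6]
Rule: An internal node has at least one child.
Per-node child counts:
  node 32: 2 child(ren)
  node 12: 2 child(ren)
  node 7: 1 child(ren)
  node 5: 1 child(ren)
  node 6: 0 child(ren)
  node 27: 1 child(ren)
  node 20: 0 child(ren)
  node 39: 0 child(ren)
Matching nodes: [32, 12, 7, 5, 27]
Count of internal (non-leaf) nodes: 5


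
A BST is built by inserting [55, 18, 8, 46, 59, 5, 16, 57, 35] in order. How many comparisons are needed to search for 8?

Search path for 8: 55 -> 18 -> 8
Found: True
Comparisons: 3


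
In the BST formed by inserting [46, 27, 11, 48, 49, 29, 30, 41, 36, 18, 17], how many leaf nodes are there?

Tree built from: [46, 27, 11, 48, 49, 29, 30, 41, 36, 18, 17]
Tree (level-order array): [46, 27, 48, 11, 29, None, 49, None, 18, None, 30, None, None, 17, None, None, 41, None, None, 36]
Rule: A leaf has 0 children.
Per-node child counts:
  node 46: 2 child(ren)
  node 27: 2 child(ren)
  node 11: 1 child(ren)
  node 18: 1 child(ren)
  node 17: 0 child(ren)
  node 29: 1 child(ren)
  node 30: 1 child(ren)
  node 41: 1 child(ren)
  node 36: 0 child(ren)
  node 48: 1 child(ren)
  node 49: 0 child(ren)
Matching nodes: [17, 36, 49]
Count of leaf nodes: 3


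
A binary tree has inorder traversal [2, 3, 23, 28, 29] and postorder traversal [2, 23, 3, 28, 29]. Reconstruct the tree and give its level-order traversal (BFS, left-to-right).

Inorder:   [2, 3, 23, 28, 29]
Postorder: [2, 23, 3, 28, 29]
Algorithm: postorder visits root last, so walk postorder right-to-left;
each value is the root of the current inorder slice — split it at that
value, recurse on the right subtree first, then the left.
Recursive splits:
  root=29; inorder splits into left=[2, 3, 23, 28], right=[]
  root=28; inorder splits into left=[2, 3, 23], right=[]
  root=3; inorder splits into left=[2], right=[23]
  root=23; inorder splits into left=[], right=[]
  root=2; inorder splits into left=[], right=[]
Reconstructed level-order: [29, 28, 3, 2, 23]


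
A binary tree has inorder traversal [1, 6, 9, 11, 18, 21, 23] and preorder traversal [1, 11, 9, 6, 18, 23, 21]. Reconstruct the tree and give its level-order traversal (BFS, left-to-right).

Inorder:  [1, 6, 9, 11, 18, 21, 23]
Preorder: [1, 11, 9, 6, 18, 23, 21]
Algorithm: preorder visits root first, so consume preorder in order;
for each root, split the current inorder slice at that value into
left-subtree inorder and right-subtree inorder, then recurse.
Recursive splits:
  root=1; inorder splits into left=[], right=[6, 9, 11, 18, 21, 23]
  root=11; inorder splits into left=[6, 9], right=[18, 21, 23]
  root=9; inorder splits into left=[6], right=[]
  root=6; inorder splits into left=[], right=[]
  root=18; inorder splits into left=[], right=[21, 23]
  root=23; inorder splits into left=[21], right=[]
  root=21; inorder splits into left=[], right=[]
Reconstructed level-order: [1, 11, 9, 18, 6, 23, 21]


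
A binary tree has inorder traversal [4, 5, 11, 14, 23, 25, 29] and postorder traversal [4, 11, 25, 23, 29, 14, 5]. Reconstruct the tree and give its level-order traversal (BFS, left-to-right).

Inorder:   [4, 5, 11, 14, 23, 25, 29]
Postorder: [4, 11, 25, 23, 29, 14, 5]
Algorithm: postorder visits root last, so walk postorder right-to-left;
each value is the root of the current inorder slice — split it at that
value, recurse on the right subtree first, then the left.
Recursive splits:
  root=5; inorder splits into left=[4], right=[11, 14, 23, 25, 29]
  root=14; inorder splits into left=[11], right=[23, 25, 29]
  root=29; inorder splits into left=[23, 25], right=[]
  root=23; inorder splits into left=[], right=[25]
  root=25; inorder splits into left=[], right=[]
  root=11; inorder splits into left=[], right=[]
  root=4; inorder splits into left=[], right=[]
Reconstructed level-order: [5, 4, 14, 11, 29, 23, 25]


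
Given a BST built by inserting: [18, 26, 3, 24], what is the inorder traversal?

Tree insertion order: [18, 26, 3, 24]
Tree (level-order array): [18, 3, 26, None, None, 24]
Inorder traversal: [3, 18, 24, 26]


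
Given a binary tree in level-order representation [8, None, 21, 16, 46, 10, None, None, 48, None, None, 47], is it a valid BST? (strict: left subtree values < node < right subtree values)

Level-order array: [8, None, 21, 16, 46, 10, None, None, 48, None, None, 47]
Validate using subtree bounds (lo, hi): at each node, require lo < value < hi,
then recurse left with hi=value and right with lo=value.
Preorder trace (stopping at first violation):
  at node 8 with bounds (-inf, +inf): OK
  at node 21 with bounds (8, +inf): OK
  at node 16 with bounds (8, 21): OK
  at node 10 with bounds (8, 16): OK
  at node 46 with bounds (21, +inf): OK
  at node 48 with bounds (46, +inf): OK
  at node 47 with bounds (46, 48): OK
No violation found at any node.
Result: Valid BST


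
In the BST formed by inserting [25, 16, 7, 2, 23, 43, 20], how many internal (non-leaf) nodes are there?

Tree built from: [25, 16, 7, 2, 23, 43, 20]
Tree (level-order array): [25, 16, 43, 7, 23, None, None, 2, None, 20]
Rule: An internal node has at least one child.
Per-node child counts:
  node 25: 2 child(ren)
  node 16: 2 child(ren)
  node 7: 1 child(ren)
  node 2: 0 child(ren)
  node 23: 1 child(ren)
  node 20: 0 child(ren)
  node 43: 0 child(ren)
Matching nodes: [25, 16, 7, 23]
Count of internal (non-leaf) nodes: 4


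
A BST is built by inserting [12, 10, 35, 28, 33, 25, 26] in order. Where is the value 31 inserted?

Starting tree (level order): [12, 10, 35, None, None, 28, None, 25, 33, None, 26]
Insertion path: 12 -> 35 -> 28 -> 33
Result: insert 31 as left child of 33
Final tree (level order): [12, 10, 35, None, None, 28, None, 25, 33, None, 26, 31]


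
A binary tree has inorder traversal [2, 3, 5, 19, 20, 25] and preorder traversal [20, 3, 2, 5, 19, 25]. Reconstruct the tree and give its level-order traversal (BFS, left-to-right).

Inorder:  [2, 3, 5, 19, 20, 25]
Preorder: [20, 3, 2, 5, 19, 25]
Algorithm: preorder visits root first, so consume preorder in order;
for each root, split the current inorder slice at that value into
left-subtree inorder and right-subtree inorder, then recurse.
Recursive splits:
  root=20; inorder splits into left=[2, 3, 5, 19], right=[25]
  root=3; inorder splits into left=[2], right=[5, 19]
  root=2; inorder splits into left=[], right=[]
  root=5; inorder splits into left=[], right=[19]
  root=19; inorder splits into left=[], right=[]
  root=25; inorder splits into left=[], right=[]
Reconstructed level-order: [20, 3, 25, 2, 5, 19]


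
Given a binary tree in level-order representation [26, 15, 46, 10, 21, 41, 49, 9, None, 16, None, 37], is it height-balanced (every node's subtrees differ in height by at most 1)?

Tree (level-order array): [26, 15, 46, 10, 21, 41, 49, 9, None, 16, None, 37]
Definition: a tree is height-balanced if, at every node, |h(left) - h(right)| <= 1 (empty subtree has height -1).
Bottom-up per-node check:
  node 9: h_left=-1, h_right=-1, diff=0 [OK], height=0
  node 10: h_left=0, h_right=-1, diff=1 [OK], height=1
  node 16: h_left=-1, h_right=-1, diff=0 [OK], height=0
  node 21: h_left=0, h_right=-1, diff=1 [OK], height=1
  node 15: h_left=1, h_right=1, diff=0 [OK], height=2
  node 37: h_left=-1, h_right=-1, diff=0 [OK], height=0
  node 41: h_left=0, h_right=-1, diff=1 [OK], height=1
  node 49: h_left=-1, h_right=-1, diff=0 [OK], height=0
  node 46: h_left=1, h_right=0, diff=1 [OK], height=2
  node 26: h_left=2, h_right=2, diff=0 [OK], height=3
All nodes satisfy the balance condition.
Result: Balanced
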